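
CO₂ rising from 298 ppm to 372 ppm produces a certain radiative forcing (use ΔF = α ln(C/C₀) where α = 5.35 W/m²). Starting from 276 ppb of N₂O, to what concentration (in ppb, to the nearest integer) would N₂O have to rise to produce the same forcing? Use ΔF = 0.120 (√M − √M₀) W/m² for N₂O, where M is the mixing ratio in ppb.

M ≈ 702 ppb

CO₂ forcing: 5.35 × ln(372/298) = 5.35 × 0.221800 = 1.18663 W/m².
Set 0.120(√M − √276) = 1.18663: √M = 1.18663/0.120 + √276 = 9.8886 + 16.6132 = 26.5018.
M = (26.5018)² = 702.35 ppb.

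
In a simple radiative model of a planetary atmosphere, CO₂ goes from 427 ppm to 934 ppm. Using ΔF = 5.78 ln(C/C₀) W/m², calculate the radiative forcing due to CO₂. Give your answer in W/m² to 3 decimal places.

CO₂: 5.78 × ln(934/427) = 5.78 × ln(2.18735) = 5.78 × 0.78269 = 4.5239 W/m².

ΔF = 4.524 W/m²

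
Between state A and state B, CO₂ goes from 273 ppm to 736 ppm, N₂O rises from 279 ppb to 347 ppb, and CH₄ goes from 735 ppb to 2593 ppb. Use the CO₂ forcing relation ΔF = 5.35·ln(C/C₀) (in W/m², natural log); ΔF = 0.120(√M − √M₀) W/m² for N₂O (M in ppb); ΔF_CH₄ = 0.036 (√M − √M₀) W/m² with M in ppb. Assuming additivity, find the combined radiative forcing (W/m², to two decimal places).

ΔF = 6.39 W/m²

CO₂: 5.35 × ln(736/273) = 5.35 × ln(2.69597) = 5.35 × 0.99176 = 5.3059 W/m².
N₂O: 0.120 × (√347 − √279) = 0.120 × (18.6279 − 16.7033) = 0.120 × 1.9246 = 0.2310 W/m².
CH₄: 0.036 × (√2593 − √735) = 0.036 × (50.9215 − 27.1109) = 0.036 × 23.8106 = 0.8572 W/m².
Total ΔF = 5.3059 + 0.2310 + 0.8572 = 6.3941 W/m².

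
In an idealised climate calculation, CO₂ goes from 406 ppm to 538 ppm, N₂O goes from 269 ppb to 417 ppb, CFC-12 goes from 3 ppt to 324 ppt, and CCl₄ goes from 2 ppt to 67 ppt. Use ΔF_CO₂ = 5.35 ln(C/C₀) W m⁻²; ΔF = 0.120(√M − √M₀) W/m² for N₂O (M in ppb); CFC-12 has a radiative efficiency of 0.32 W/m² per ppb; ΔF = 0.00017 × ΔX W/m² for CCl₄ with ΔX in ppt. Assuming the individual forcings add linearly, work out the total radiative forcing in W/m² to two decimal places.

CO₂: 5.35 × ln(538/406) = 5.35 × ln(1.32512) = 5.35 × 0.28150 = 1.5060 W/m².
N₂O: 0.120 × (√417 − √269) = 0.120 × (20.4206 − 16.4012) = 0.120 × 4.0194 = 0.4823 W/m².
CFC-12: Δ = 324 − 3 = 321 ppt = 0.321 ppb; ΔF = 0.32 × 0.321 = 0.1027 W/m².
CCl₄: ΔF = 0.00017 × (67 − 2) = 0.00017 × 65 = 0.0111 W/m².
Total ΔF = 1.5060 + 0.4823 + 0.1027 + 0.0111 = 2.1021 W/m².

ΔF = 2.10 W/m²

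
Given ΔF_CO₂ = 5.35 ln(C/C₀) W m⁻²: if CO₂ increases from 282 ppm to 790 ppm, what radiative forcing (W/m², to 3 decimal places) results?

CO₂: 5.35 × ln(790/282) = 5.35 × ln(2.80142) = 5.35 × 1.03013 = 5.5112 W/m².

ΔF = 5.511 W/m²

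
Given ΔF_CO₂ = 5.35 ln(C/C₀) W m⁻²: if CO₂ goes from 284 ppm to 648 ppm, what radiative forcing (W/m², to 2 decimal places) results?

CO₂ absorption bands are partially saturated, so forcing scales with the logarithm of the concentration ratio.
CO₂: 5.35 × ln(648/284) = 5.35 × ln(2.28169) = 5.35 × 0.82492 = 4.4133 W/m².

ΔF = 4.41 W/m²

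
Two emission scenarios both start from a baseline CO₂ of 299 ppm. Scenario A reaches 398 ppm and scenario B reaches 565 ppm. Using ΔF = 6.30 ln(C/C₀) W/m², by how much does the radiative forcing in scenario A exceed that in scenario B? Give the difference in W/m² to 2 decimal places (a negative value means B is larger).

ΔF_A = 6.30 ln(398/299) = 6.30 × 0.28601 = 1.8019 W/m².
ΔF_B = 6.30 ln(565/299) = 6.30 × 0.63638 = 4.0092 W/m².
Difference: 1.8019 − 4.0092 = -2.2073 W/m².

ΔF_A − ΔF_B = -2.21 W/m²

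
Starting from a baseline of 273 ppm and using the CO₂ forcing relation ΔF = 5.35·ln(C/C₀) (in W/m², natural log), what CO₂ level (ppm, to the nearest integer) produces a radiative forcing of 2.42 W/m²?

Set 5.35 ln(C/273) = 2.42, so ln(C/273) = 2.42/5.35 = 0.45234.
Then C/273 = e^0.45234 = 1.57199, giving C = 273 × 1.57199 = 429.15 ppm.

C ≈ 429 ppm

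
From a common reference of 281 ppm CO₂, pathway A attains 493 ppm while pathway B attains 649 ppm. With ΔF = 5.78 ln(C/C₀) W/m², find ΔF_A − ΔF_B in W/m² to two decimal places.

ΔF_A − ΔF_B = -1.59 W/m²

ΔF_A = 5.78 ln(493/281) = 5.78 × 0.56215 = 3.2492 W/m².
ΔF_B = 5.78 ln(649/281) = 5.78 × 0.83708 = 4.8383 W/m².
Difference: 3.2492 − 4.8383 = -1.5891 W/m².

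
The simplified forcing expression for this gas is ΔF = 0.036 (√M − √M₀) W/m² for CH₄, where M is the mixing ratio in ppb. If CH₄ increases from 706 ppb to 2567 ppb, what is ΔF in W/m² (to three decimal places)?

ΔF = 0.867 W/m²

CH₄: 0.036 × (√2567 − √706) = 0.036 × (50.6656 − 26.5707) = 0.036 × 24.0949 = 0.8674 W/m².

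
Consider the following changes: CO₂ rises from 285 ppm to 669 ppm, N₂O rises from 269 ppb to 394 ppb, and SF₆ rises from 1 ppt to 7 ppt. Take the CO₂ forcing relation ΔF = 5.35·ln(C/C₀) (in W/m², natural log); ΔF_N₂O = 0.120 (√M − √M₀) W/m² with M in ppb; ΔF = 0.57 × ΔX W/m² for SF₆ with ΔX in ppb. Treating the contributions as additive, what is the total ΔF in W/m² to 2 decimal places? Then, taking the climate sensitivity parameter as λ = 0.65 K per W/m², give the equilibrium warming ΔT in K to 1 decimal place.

CO₂: 5.35 × ln(669/285) = 5.35 × ln(2.34737) = 5.35 × 0.85330 = 4.5652 W/m².
N₂O: 0.120 × (√394 − √269) = 0.120 × (19.8494 − 16.4012) = 0.120 × 3.4482 = 0.4138 W/m².
SF₆: Δ = 7 − 1 = 6 ppt = 0.006 ppb; ΔF = 0.57 × 0.006 = 0.0034 W/m².
Total ΔF = 4.5652 + 0.4138 + 0.0034 = 4.9824 W/m².
ΔT = λ ΔF = 0.65 × 4.98 = 3.2370 K.

ΔF = 4.98 W/m²; ΔT = 3.2 K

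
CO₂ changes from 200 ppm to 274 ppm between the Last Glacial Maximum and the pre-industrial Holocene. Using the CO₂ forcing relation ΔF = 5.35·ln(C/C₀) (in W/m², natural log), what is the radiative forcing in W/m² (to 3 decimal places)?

CO₂: 5.35 × ln(274/200) = 5.35 × ln(1.37000) = 5.35 × 0.31481 = 1.6842 W/m².

ΔF = 1.684 W/m²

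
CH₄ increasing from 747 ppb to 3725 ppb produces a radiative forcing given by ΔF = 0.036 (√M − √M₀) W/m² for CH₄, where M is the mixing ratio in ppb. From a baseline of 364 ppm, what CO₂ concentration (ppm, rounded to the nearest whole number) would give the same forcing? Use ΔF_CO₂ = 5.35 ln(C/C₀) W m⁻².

CH₄ forcing: 0.036 × (√3725 − √747) = 0.036 × (61.0328 − 27.3313) = 0.036 × 33.7015 = 1.21325 W/m².
Set 5.35 ln(C/364) = 1.21325: ln(C/364) = 1.21325/5.35 = 0.22678, so C = 364 × e^0.22678 = 364 × 1.25455 = 456.66 ppm.

C ≈ 457 ppm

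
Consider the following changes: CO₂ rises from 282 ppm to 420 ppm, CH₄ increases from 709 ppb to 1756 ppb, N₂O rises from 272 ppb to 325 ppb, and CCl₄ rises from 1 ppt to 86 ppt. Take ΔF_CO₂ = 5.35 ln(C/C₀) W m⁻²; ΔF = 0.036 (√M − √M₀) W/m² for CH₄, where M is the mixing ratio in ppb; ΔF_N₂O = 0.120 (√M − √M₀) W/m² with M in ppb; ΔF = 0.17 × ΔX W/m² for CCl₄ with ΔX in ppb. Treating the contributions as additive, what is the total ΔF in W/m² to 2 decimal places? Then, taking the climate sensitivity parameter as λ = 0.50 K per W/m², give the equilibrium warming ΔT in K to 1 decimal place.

CO₂: 5.35 × ln(420/282) = 5.35 × ln(1.48936) = 5.35 × 0.39835 = 2.1312 W/m².
CH₄: 0.036 × (√1756 − √709) = 0.036 × (41.9047 − 26.6271) = 0.036 × 15.2776 = 0.5500 W/m².
N₂O: 0.120 × (√325 − √272) = 0.120 × (18.0278 − 16.4924) = 0.120 × 1.5354 = 0.1842 W/m².
CCl₄: Δ = 86 − 1 = 85 ppt = 0.085 ppb; ΔF = 0.17 × 0.085 = 0.0145 W/m².
Total ΔF = 2.1312 + 0.5500 + 0.1842 + 0.0145 = 2.8799 W/m².
ΔT = λ ΔF = 0.50 × 2.88 = 1.4400 K.

ΔF = 2.88 W/m²; ΔT = 1.4 K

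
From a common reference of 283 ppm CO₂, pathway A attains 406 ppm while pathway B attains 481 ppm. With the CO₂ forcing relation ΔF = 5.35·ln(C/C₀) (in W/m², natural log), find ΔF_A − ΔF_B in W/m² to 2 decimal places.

ΔF_A − ΔF_B = -0.91 W/m²

ΔF_A = 5.35 ln(406/283) = 5.35 × 0.36091 = 1.9309 W/m².
ΔF_B = 5.35 ln(481/283) = 5.35 × 0.53042 = 2.8377 W/m².
Difference: 1.9309 − 2.8377 = -0.9068 W/m².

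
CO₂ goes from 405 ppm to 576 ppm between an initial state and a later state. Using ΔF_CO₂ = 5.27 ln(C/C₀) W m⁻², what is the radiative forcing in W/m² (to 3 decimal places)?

ΔF = 1.856 W/m²

CO₂: 5.27 × ln(576/405) = 5.27 × ln(1.42222) = 5.27 × 0.35222 = 1.8562 W/m².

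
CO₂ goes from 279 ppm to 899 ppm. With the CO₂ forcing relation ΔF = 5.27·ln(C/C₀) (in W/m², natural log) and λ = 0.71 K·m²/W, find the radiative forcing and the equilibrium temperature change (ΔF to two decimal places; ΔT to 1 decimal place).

CO₂: 5.27 × ln(899/279) = 5.27 × ln(3.22222) = 5.27 × 1.17007 = 6.1663 W/m².
ΔT = λ ΔF = 0.71 × 6.17 = 4.3807 K.

ΔF = 6.17 W/m²; ΔT = 4.4 K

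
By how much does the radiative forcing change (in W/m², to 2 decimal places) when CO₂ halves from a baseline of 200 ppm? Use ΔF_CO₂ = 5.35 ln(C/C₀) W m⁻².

ΔF = -3.71 W/m²

Because the forcing depends only on the ratio C/C₀, the initial concentration does not enter.
ΔF = 5.35 × ln(0.5) = 5.35 × -0.69315 = -3.7084 W/m².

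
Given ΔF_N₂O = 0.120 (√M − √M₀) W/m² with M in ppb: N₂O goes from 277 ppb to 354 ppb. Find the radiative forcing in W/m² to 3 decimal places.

N₂O: 0.120 × (√354 − √277) = 0.120 × (18.8149 − 16.6433) = 0.120 × 2.1716 = 0.2606 W/m².

ΔF = 0.261 W/m²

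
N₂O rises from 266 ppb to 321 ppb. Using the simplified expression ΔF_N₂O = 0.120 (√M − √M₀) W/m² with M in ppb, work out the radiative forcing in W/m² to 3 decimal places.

N₂O: 0.120 × (√321 − √266) = 0.120 × (17.9165 − 16.3095) = 0.120 × 1.6070 = 0.1928 W/m².

ΔF = 0.193 W/m²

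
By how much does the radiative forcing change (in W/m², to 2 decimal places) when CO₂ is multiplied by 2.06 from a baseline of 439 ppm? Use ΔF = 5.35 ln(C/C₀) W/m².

ΔF = 3.87 W/m²

ΔF = 5.35 × ln(2.06) = 5.35 × 0.72271 = 3.8665 W/m².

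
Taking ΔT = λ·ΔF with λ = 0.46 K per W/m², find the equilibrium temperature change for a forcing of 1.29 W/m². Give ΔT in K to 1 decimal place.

ΔT = λ ΔF = 0.46 × 1.29 = 0.5934 K.

ΔT = 0.6 K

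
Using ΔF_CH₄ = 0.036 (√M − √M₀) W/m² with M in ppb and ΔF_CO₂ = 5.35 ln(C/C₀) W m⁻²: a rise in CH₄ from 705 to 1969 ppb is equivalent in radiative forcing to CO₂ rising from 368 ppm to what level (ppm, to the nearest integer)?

CH₄ forcing: 0.036 × (√1969 − √705) = 0.036 × (44.3734 − 26.5518) = 0.036 × 17.8216 = 0.64158 W/m².
Set 5.35 ln(C/368) = 0.64158: ln(C/368) = 0.64158/5.35 = 0.11992, so C = 368 × e^0.11992 = 368 × 1.12741 = 414.89 ppm.

C ≈ 415 ppm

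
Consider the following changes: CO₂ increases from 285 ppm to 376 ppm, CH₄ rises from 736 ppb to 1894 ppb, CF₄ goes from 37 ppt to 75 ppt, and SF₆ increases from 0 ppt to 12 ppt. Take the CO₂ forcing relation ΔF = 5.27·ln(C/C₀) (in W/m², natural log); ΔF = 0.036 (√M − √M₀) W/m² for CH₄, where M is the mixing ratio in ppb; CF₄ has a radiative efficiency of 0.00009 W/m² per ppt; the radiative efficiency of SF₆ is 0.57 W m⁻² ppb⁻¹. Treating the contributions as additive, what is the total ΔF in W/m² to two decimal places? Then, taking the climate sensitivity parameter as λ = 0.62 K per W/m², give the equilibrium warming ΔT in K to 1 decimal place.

ΔF = 2.06 W/m²; ΔT = 1.3 K

CO₂: 5.27 × ln(376/285) = 5.27 × ln(1.31930) = 5.27 × 0.27710 = 1.4603 W/m².
CH₄: 0.036 × (√1894 − √736) = 0.036 × (43.5201 − 27.1293) = 0.036 × 16.3908 = 0.5901 W/m².
CF₄: ΔF = 0.00009 × (75 − 37) = 0.00009 × 38 = 0.0034 W/m².
SF₆: Δ = 12 − 0 = 12 ppt = 0.012 ppb; ΔF = 0.57 × 0.012 = 0.0068 W/m².
Total ΔF = 1.4603 + 0.5901 + 0.0034 + 0.0068 = 2.0606 W/m².
ΔT = λ ΔF = 0.62 × 2.06 = 1.2772 K.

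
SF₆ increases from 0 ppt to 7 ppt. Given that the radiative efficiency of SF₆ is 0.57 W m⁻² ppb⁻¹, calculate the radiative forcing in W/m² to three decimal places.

ΔF = 0.004 W/m²

SF₆: Δ = 7 − 0 = 7 ppt = 0.007 ppb; ΔF = 0.57 × 0.007 = 0.0040 W/m².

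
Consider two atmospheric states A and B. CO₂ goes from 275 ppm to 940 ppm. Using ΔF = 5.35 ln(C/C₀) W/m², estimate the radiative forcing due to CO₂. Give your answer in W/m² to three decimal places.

ΔF = 6.576 W/m²

CO₂ absorption bands are partially saturated, so forcing scales with the logarithm of the concentration ratio.
CO₂: 5.35 × ln(940/275) = 5.35 × ln(3.41818) = 5.35 × 1.22911 = 6.5757 W/m².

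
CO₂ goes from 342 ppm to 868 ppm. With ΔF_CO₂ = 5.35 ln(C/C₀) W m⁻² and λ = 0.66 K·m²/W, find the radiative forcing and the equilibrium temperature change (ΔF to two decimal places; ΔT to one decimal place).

ΔF = 4.98 W/m²; ΔT = 3.3 K

CO₂: 5.35 × ln(868/342) = 5.35 × ln(2.53801) = 5.35 × 0.93138 = 4.9829 W/m².
ΔT = λ ΔF = 0.66 × 4.98 = 3.2868 K.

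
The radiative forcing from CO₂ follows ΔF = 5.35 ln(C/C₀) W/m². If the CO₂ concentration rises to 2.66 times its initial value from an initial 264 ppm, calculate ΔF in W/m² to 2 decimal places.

ΔF = 5.23 W/m²

ΔF = 5.35 × ln(2.66) = 5.35 × 0.97833 = 5.2341 W/m².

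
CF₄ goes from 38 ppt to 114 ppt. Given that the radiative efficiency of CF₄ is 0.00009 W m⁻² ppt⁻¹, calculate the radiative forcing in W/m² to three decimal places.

ΔF = 0.007 W/m²

CF₄: ΔF = 0.00009 × (114 − 38) = 0.00009 × 76 = 0.0068 W/m².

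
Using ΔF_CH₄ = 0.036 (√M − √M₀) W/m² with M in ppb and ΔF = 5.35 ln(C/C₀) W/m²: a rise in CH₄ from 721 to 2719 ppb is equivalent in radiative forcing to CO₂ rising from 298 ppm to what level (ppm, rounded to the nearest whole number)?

CH₄ forcing: 0.036 × (√2719 − √721) = 0.036 × (52.1440 − 26.8514) = 0.036 × 25.2926 = 0.91053 W/m².
Set 5.35 ln(C/298) = 0.91053: ln(C/298) = 0.91053/5.35 = 0.17019, so C = 298 × e^0.17019 = 298 × 1.18553 = 353.29 ppm.

C ≈ 353 ppm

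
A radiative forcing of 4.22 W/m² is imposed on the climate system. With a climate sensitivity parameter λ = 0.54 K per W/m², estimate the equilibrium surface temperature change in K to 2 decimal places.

ΔT = 2.28 K

ΔT = λ ΔF = 0.54 × 4.22 = 2.2788 K.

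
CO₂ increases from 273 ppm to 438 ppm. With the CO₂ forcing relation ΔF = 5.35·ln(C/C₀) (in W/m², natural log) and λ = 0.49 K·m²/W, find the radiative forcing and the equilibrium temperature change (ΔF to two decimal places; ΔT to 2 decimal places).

CO₂: 5.35 × ln(438/273) = 5.35 × ln(1.60440) = 5.35 × 0.47275 = 2.5292 W/m².
ΔT = λ ΔF = 0.49 × 2.53 = 1.2397 K.

ΔF = 2.53 W/m²; ΔT = 1.24 K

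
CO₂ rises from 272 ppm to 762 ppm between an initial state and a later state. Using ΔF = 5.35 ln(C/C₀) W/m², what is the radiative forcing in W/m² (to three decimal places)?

ΔF = 5.511 W/m²

CO₂ absorption bands are partially saturated, so forcing scales with the logarithm of the concentration ratio.
CO₂: 5.35 × ln(762/272) = 5.35 × ln(2.80147) = 5.35 × 1.03014 = 5.5112 W/m².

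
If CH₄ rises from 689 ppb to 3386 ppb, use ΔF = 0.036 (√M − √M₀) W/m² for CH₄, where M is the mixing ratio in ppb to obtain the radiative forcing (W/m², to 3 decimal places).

ΔF = 1.150 W/m²

CH₄: 0.036 × (√3386 − √689) = 0.036 × (58.1893 − 26.2488) = 0.036 × 31.9405 = 1.1499 W/m².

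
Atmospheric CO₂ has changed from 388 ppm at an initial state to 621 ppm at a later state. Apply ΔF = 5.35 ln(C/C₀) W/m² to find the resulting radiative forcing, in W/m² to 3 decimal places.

CO₂: 5.35 × ln(621/388) = 5.35 × ln(1.60052) = 5.35 × 0.47033 = 2.5163 W/m².

ΔF = 2.516 W/m²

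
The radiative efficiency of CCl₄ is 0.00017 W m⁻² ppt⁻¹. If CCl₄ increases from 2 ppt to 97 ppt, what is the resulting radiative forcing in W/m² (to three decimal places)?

ΔF = 0.016 W/m²

CCl₄: ΔF = 0.00017 × (97 − 2) = 0.00017 × 95 = 0.0162 W/m².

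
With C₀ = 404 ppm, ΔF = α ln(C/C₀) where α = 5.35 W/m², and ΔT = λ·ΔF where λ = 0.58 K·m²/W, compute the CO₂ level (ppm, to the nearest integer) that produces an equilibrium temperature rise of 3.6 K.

C ≈ 1289 ppm

Required forcing: ΔF = ΔT/λ = 3.6/0.58 = 6.2069 W/m².
Then ln(C/404) = ΔF/5.35 = 6.2069/5.35 = 1.16017.
So C = 404 × e^1.16017 = 404 × 3.19048 = 1288.95 ppm.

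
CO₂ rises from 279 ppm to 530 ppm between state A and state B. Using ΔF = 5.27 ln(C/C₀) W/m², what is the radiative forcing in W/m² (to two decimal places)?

ΔF = 3.38 W/m²

CO₂: 5.27 × ln(530/279) = 5.27 × ln(1.89964) = 5.27 × 0.64166 = 3.3815 W/m².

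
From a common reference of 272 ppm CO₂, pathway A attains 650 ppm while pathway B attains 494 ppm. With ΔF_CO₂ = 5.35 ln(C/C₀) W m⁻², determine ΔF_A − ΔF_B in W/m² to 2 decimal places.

ΔF_A = 5.35 ln(650/272) = 5.35 × 0.87117 = 4.6608 W/m².
ΔF_B = 5.35 ln(494/272) = 5.35 × 0.59673 = 3.1925 W/m².
Difference: 4.6608 − 3.1925 = 1.4683 W/m².

ΔF_A − ΔF_B = 1.47 W/m²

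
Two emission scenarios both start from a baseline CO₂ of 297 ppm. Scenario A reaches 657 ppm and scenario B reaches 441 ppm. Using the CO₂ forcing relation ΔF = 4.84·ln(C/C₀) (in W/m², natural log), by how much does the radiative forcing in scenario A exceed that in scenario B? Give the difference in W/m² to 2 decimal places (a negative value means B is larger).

ΔF_A − ΔF_B = 1.93 W/m²

ΔF_A = 4.84 ln(657/297) = 4.84 × 0.79395 = 3.8427 W/m².
ΔF_B = 4.84 ln(441/297) = 4.84 × 0.39531 = 1.9133 W/m².
Difference: 3.8427 − 1.9133 = 1.9294 W/m².
(Equivalently, ΔF_A − ΔF_B = 4.84 ln(657/441) = 4.84 × 0.39864 = 1.9294 W/m².)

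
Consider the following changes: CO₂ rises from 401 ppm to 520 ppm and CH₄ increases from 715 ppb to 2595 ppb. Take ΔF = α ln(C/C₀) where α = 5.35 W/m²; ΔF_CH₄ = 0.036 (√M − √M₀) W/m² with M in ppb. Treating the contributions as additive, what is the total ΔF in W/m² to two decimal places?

ΔF = 2.26 W/m²

CO₂: 5.35 × ln(520/401) = 5.35 × ln(1.29676) = 5.35 × 0.25987 = 1.3903 W/m².
CH₄: 0.036 × (√2595 − √715) = 0.036 × (50.9411 − 26.7395) = 0.036 × 24.2016 = 0.8713 W/m².
Total ΔF = 1.3903 + 0.8713 = 2.2616 W/m².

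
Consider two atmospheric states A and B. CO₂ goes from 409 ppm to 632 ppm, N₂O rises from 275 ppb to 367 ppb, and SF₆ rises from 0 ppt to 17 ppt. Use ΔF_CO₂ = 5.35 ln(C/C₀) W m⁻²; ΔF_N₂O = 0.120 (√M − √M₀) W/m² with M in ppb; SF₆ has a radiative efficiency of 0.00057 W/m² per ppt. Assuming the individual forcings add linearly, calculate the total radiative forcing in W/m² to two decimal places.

CO₂: 5.35 × ln(632/409) = 5.35 × ln(1.54523) = 5.35 × 0.43517 = 2.3282 W/m².
N₂O: 0.120 × (√367 − √275) = 0.120 × (19.1572 − 16.5831) = 0.120 × 2.5741 = 0.3089 W/m².
SF₆: ΔF = 0.00057 × (17 − 0) = 0.00057 × 17 = 0.0097 W/m².
Total ΔF = 2.3282 + 0.3089 + 0.0097 = 2.6468 W/m².

ΔF = 2.65 W/m²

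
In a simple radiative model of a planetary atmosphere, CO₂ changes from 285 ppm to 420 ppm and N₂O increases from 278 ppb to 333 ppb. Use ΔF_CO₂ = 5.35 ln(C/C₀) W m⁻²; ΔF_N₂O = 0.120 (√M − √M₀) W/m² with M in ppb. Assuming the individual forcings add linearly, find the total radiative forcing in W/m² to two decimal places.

ΔF = 2.26 W/m²

CO₂: 5.35 × ln(420/285) = 5.35 × ln(1.47368) = 5.35 × 0.38776 = 2.0745 W/m².
N₂O: 0.120 × (√333 − √278) = 0.120 × (18.2483 − 16.6733) = 0.120 × 1.5750 = 0.1890 W/m².
Total ΔF = 2.0745 + 0.1890 = 2.2635 W/m².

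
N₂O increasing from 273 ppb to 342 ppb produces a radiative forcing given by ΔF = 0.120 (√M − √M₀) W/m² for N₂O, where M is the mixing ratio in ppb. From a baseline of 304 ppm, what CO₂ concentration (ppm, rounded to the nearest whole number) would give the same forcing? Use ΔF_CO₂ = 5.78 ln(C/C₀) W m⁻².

C ≈ 317 ppm

N₂O forcing: 0.120 × (√342 − √273) = 0.120 × (18.4932 − 16.5227) = 0.120 × 1.9705 = 0.23646 W/m².
Set 5.78 ln(C/304) = 0.23646: ln(C/304) = 0.23646/5.78 = 0.04091, so C = 304 × e^0.04091 = 304 × 1.04176 = 316.70 ppm.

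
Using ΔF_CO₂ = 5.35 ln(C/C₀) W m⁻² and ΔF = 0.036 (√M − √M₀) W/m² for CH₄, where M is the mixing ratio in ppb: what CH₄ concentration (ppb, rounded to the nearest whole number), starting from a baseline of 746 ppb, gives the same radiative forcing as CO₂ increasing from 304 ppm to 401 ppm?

M ≈ 4688 ppb

CO₂ forcing: 5.35 × ln(401/304) = 5.35 × 0.276934 = 1.48160 W/m².
Set 0.036(√M − √746) = 1.48160: √M = 1.48160/0.036 + √746 = 41.1556 + 27.3130 = 68.4686.
M = (68.4686)² = 4687.95 ppb.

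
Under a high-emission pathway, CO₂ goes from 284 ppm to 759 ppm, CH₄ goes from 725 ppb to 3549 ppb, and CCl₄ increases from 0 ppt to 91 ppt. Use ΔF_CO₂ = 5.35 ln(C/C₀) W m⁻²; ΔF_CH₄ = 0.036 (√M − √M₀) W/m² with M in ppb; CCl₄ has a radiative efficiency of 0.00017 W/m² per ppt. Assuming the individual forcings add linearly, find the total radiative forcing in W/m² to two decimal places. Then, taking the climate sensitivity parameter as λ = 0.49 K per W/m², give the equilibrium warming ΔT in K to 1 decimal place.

CO₂: 5.35 × ln(759/284) = 5.35 × ln(2.67254) = 5.35 × 0.98303 = 5.2592 W/m².
CH₄: 0.036 × (√3549 − √725) = 0.036 × (59.5735 − 26.9258) = 0.036 × 32.6477 = 1.1753 W/m².
CCl₄: ΔF = 0.00017 × (91 − 0) = 0.00017 × 91 = 0.0155 W/m².
Total ΔF = 5.2592 + 1.1753 + 0.0155 = 6.4500 W/m².
ΔT = λ ΔF = 0.49 × 6.45 = 3.1605 K.

ΔF = 6.45 W/m²; ΔT = 3.2 K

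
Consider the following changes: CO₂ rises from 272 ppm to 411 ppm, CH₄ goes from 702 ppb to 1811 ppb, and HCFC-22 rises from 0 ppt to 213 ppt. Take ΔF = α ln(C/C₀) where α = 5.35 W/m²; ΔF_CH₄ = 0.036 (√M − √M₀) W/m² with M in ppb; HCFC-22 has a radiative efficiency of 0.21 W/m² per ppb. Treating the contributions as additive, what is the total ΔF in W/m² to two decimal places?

CO₂: 5.35 × ln(411/272) = 5.35 × ln(1.51103) = 5.35 × 0.41279 = 2.2084 W/m².
CH₄: 0.036 × (√1811 − √702) = 0.036 × (42.5558 − 26.4953) = 0.036 × 16.0605 = 0.5782 W/m².
HCFC-22: Δ = 213 − 0 = 213 ppt = 0.213 ppb; ΔF = 0.21 × 0.213 = 0.0447 W/m².
Total ΔF = 2.2084 + 0.5782 + 0.0447 = 2.8313 W/m².

ΔF = 2.83 W/m²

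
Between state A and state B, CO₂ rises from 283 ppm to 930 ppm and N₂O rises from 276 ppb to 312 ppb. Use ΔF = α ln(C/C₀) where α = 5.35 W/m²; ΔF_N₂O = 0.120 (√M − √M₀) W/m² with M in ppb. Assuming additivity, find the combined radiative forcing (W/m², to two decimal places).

ΔF = 6.49 W/m²

CO₂: 5.35 × ln(930/283) = 5.35 × ln(3.28622) = 5.35 × 1.18974 = 6.3651 W/m².
N₂O: 0.120 × (√312 − √276) = 0.120 × (17.6635 − 16.6132) = 0.120 × 1.0503 = 0.1260 W/m².
Total ΔF = 6.3651 + 0.1260 = 6.4911 W/m².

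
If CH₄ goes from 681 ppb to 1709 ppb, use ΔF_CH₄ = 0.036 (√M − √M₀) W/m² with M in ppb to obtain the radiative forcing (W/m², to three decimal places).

CH₄: 0.036 × (√1709 − √681) = 0.036 × (41.3401 − 26.0960) = 0.036 × 15.2441 = 0.5488 W/m².

ΔF = 0.549 W/m²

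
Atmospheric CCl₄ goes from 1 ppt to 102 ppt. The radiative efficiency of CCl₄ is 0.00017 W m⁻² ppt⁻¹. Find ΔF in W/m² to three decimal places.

ΔF = 0.017 W/m²

CCl₄: ΔF = 0.00017 × (102 − 1) = 0.00017 × 101 = 0.0172 W/m².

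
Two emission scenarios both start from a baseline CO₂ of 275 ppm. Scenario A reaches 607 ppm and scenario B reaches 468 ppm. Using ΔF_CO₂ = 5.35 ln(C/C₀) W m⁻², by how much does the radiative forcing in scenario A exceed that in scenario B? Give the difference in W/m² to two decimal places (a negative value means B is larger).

ΔF_A − ΔF_B = 1.39 W/m²

ΔF_A = 5.35 ln(607/275) = 5.35 × 0.79176 = 4.2359 W/m².
ΔF_B = 5.35 ln(468/275) = 5.35 × 0.53170 = 2.8446 W/m².
Difference: 4.2359 − 2.8446 = 1.3913 W/m².
(Equivalently, ΔF_A − ΔF_B = 5.35 ln(607/468) = 5.35 × 0.26006 = 1.3913 W/m².)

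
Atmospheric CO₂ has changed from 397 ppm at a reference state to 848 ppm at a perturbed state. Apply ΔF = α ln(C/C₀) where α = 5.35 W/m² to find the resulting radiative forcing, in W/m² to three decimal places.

ΔF = 4.060 W/m²

CO₂: 5.35 × ln(848/397) = 5.35 × ln(2.13602) = 5.35 × 0.75894 = 4.0603 W/m².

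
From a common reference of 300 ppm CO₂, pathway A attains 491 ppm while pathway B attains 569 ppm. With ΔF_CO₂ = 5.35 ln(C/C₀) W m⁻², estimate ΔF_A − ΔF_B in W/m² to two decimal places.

ΔF_A − ΔF_B = -0.79 W/m²

ΔF_A = 5.35 ln(491/300) = 5.35 × 0.49266 = 2.6357 W/m².
ΔF_B = 5.35 ln(569/300) = 5.35 × 0.64010 = 3.4245 W/m².
Difference: 2.6357 − 3.4245 = -0.7888 W/m².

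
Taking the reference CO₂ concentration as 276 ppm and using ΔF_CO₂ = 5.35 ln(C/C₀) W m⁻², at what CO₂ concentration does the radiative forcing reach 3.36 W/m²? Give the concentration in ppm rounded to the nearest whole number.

Set 5.35 ln(C/276) = 3.36, so ln(C/276) = 3.36/5.35 = 0.62804.
Then C/276 = e^0.62804 = 1.87393, giving C = 276 × 1.87393 = 517.20 ppm.

C ≈ 517 ppm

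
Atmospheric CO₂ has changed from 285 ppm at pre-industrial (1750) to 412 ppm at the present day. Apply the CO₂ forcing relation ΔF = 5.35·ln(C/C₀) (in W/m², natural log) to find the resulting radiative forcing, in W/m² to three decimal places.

ΔF = 1.972 W/m²

CO₂: 5.35 × ln(412/285) = 5.35 × ln(1.44561) = 5.35 × 0.36853 = 1.9716 W/m².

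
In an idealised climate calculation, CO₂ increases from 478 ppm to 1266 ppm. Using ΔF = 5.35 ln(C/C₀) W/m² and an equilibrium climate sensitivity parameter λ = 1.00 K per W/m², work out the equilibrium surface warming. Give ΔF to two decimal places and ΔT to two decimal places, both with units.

CO₂: 5.35 × ln(1266/478) = 5.35 × ln(2.64854) = 5.35 × 0.97401 = 5.2110 W/m².
ΔT = λ ΔF = 1.00 × 5.21 = 5.2100 K.

ΔF = 5.21 W/m²; ΔT = 5.21 K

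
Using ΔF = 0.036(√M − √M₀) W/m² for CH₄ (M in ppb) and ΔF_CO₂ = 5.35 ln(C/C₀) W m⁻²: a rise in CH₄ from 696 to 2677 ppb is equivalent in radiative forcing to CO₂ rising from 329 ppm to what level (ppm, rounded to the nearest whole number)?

C ≈ 390 ppm

CH₄ forcing: 0.036 × (√2677 − √696) = 0.036 × (51.7397 − 26.3818) = 0.036 × 25.3579 = 0.91288 W/m².
Set 5.35 ln(C/329) = 0.91288: ln(C/329) = 0.91288/5.35 = 0.17063, so C = 329 × e^0.17063 = 329 × 1.18605 = 390.21 ppm.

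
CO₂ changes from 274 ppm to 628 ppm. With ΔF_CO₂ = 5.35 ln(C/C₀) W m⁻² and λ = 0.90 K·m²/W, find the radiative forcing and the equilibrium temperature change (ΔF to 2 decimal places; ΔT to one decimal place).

ΔF = 4.44 W/m²; ΔT = 4.0 K

CO₂: 5.35 × ln(628/274) = 5.35 × ln(2.29197) = 5.35 × 0.82941 = 4.4373 W/m².
ΔT = λ ΔF = 0.90 × 4.44 = 3.9960 K.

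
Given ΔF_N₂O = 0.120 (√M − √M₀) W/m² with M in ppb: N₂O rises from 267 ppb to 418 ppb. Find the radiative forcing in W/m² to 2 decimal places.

N₂O: 0.120 × (√418 − √267) = 0.120 × (20.4450 − 16.3401) = 0.120 × 4.1049 = 0.4926 W/m².

ΔF = 0.49 W/m²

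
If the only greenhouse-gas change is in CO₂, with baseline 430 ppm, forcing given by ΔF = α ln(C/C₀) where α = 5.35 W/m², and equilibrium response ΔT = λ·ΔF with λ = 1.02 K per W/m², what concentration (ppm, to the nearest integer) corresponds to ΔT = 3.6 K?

Required forcing: ΔF = ΔT/λ = 3.6/1.02 = 3.5294 W/m².
Then ln(C/430) = ΔF/5.35 = 3.5294/5.35 = 0.65970.
So C = 430 × e^0.65970 = 430 × 1.93421 = 831.71 ppm.

C ≈ 832 ppm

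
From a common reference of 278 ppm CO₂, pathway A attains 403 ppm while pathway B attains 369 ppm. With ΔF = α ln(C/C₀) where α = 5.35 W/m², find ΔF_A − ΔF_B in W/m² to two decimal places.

ΔF_A = 5.35 ln(403/278) = 5.35 × 0.37132 = 1.9866 W/m².
ΔF_B = 5.35 ln(369/278) = 5.35 × 0.28318 = 1.5150 W/m².
Difference: 1.9866 − 1.5150 = 0.4716 W/m².

ΔF_A − ΔF_B = 0.47 W/m²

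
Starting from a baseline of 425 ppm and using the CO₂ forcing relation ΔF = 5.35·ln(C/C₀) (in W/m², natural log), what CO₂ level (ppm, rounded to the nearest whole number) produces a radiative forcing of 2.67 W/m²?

C ≈ 700 ppm

Set 5.35 ln(C/425) = 2.67, so ln(C/425) = 2.67/5.35 = 0.49907.
Then C/425 = e^0.49907 = 1.64719, giving C = 425 × 1.64719 = 700.06 ppm.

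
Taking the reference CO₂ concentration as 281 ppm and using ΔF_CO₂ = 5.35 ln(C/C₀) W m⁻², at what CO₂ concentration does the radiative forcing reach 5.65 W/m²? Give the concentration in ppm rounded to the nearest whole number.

Set 5.35 ln(C/281) = 5.65, so ln(C/281) = 5.65/5.35 = 1.05607.
Then C/281 = e^1.05607 = 2.87505, giving C = 281 × 2.87505 = 807.89 ppm.

C ≈ 808 ppm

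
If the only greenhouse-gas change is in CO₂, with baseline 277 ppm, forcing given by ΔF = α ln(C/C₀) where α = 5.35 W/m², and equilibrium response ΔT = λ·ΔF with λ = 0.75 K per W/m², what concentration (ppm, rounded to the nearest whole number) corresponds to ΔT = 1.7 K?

C ≈ 423 ppm

Required forcing: ΔF = ΔT/λ = 1.7/0.75 = 2.2667 W/m².
Then ln(C/277) = ΔF/5.35 = 2.2667/5.35 = 0.42368.
So C = 277 × e^0.42368 = 277 × 1.52757 = 423.14 ppm.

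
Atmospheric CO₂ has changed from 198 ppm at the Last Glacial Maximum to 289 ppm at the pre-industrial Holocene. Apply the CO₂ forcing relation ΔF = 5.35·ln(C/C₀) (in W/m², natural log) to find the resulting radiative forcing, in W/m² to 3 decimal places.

CO₂: 5.35 × ln(289/198) = 5.35 × ln(1.45960) = 5.35 × 0.37816 = 2.0232 W/m².

ΔF = 2.023 W/m²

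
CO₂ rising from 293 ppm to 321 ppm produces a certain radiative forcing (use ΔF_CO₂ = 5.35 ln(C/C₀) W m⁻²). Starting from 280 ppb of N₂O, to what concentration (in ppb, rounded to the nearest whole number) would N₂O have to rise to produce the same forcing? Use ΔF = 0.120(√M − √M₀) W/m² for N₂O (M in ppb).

M ≈ 433 ppb

CO₂ forcing: 5.35 × ln(321/293) = 5.35 × 0.091269 = 0.48829 W/m².
Set 0.120(√M − √280) = 0.48829: √M = 0.48829/0.120 + √280 = 4.0691 + 16.7332 = 20.8023.
M = (20.8023)² = 432.74 ppb.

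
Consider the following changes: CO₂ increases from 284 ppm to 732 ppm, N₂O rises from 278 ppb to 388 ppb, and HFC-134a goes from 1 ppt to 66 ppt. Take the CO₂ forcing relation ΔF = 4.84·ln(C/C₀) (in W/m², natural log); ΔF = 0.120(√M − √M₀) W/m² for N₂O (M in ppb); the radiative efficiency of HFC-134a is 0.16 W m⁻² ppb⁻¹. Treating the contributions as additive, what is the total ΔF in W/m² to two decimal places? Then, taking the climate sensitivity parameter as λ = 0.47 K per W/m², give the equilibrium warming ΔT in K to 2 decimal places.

ΔF = 4.96 W/m²; ΔT = 2.33 K

CO₂: 4.84 × ln(732/284) = 4.84 × ln(2.57746) = 4.84 × 0.94680 = 4.5825 W/m².
N₂O: 0.120 × (√388 − √278) = 0.120 × (19.6977 − 16.6733) = 0.120 × 3.0244 = 0.3629 W/m².
HFC-134a: Δ = 66 − 1 = 65 ppt = 0.065 ppb; ΔF = 0.16 × 0.065 = 0.0104 W/m².
Total ΔF = 4.5825 + 0.3629 + 0.0104 = 4.9558 W/m².
ΔT = λ ΔF = 0.47 × 4.96 = 2.3312 K.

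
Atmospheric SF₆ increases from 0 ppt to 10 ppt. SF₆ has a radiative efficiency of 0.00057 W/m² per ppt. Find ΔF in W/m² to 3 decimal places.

SF₆: ΔF = 0.00057 × (10 − 0) = 0.00057 × 10 = 0.0057 W/m².

ΔF = 0.006 W/m²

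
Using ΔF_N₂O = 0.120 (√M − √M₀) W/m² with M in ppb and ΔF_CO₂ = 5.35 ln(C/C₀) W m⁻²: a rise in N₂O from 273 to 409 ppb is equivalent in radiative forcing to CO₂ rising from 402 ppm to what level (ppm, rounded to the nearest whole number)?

N₂O forcing: 0.120 × (√409 − √273) = 0.120 × (20.2237 − 16.5227) = 0.120 × 3.7010 = 0.44412 W/m².
Set 5.35 ln(C/402) = 0.44412: ln(C/402) = 0.44412/5.35 = 0.08301, so C = 402 × e^0.08301 = 402 × 1.08655 = 436.79 ppm.

C ≈ 437 ppm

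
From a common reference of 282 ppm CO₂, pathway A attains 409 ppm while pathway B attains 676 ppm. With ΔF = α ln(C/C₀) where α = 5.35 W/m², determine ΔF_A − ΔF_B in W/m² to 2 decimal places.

ΔF_A = 5.35 ln(409/282) = 5.35 × 0.37181 = 1.9892 W/m².
ΔF_B = 5.35 ln(676/282) = 5.35 × 0.87429 = 4.6775 W/m².
Difference: 1.9892 − 4.6775 = -2.6883 W/m².
(Equivalently, ΔF_A − ΔF_B = 5.35 ln(409/676) = 5.35 × -0.50248 = -2.6883 W/m².)

ΔF_A − ΔF_B = -2.69 W/m²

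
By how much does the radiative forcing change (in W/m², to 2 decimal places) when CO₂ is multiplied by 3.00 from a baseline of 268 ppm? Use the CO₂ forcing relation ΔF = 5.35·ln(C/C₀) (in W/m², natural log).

ΔF = 5.88 W/m²

ΔF = 5.35 × ln(3.00) = 5.35 × 1.09861 = 5.8776 W/m².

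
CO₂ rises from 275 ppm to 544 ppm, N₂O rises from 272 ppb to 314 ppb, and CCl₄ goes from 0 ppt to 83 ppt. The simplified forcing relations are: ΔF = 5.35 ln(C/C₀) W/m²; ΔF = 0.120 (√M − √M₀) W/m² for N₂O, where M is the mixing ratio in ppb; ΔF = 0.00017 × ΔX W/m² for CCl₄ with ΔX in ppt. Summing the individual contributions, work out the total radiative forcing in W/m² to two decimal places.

CO₂: 5.35 × ln(544/275) = 5.35 × ln(1.97818) = 5.35 × 0.68218 = 3.6497 W/m².
N₂O: 0.120 × (√314 − √272) = 0.120 × (17.7200 − 16.4924) = 0.120 × 1.2276 = 0.1473 W/m².
CCl₄: ΔF = 0.00017 × (83 − 0) = 0.00017 × 83 = 0.0141 W/m².
Total ΔF = 3.6497 + 0.1473 + 0.0141 = 3.8111 W/m².

ΔF = 3.81 W/m²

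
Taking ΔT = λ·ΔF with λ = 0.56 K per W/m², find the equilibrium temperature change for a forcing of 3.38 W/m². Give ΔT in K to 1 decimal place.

ΔT = λ ΔF = 0.56 × 3.38 = 1.8928 K.

ΔT = 1.9 K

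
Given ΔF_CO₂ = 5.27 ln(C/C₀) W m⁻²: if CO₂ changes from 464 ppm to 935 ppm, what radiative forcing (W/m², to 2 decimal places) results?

CO₂ absorption bands are partially saturated, so forcing scales with the logarithm of the concentration ratio.
CO₂: 5.27 × ln(935/464) = 5.27 × ln(2.01509) = 5.27 × 0.70066 = 3.6925 W/m².

ΔF = 3.69 W/m²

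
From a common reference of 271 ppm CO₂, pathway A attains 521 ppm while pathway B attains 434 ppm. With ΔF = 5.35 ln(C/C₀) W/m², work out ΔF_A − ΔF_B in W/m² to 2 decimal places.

ΔF_A − ΔF_B = 0.98 W/m²

ΔF_A = 5.35 ln(521/271) = 5.35 × 0.65363 = 3.4969 W/m².
ΔF_B = 5.35 ln(434/271) = 5.35 × 0.47093 = 2.5195 W/m².
Difference: 3.4969 − 2.5195 = 0.9774 W/m².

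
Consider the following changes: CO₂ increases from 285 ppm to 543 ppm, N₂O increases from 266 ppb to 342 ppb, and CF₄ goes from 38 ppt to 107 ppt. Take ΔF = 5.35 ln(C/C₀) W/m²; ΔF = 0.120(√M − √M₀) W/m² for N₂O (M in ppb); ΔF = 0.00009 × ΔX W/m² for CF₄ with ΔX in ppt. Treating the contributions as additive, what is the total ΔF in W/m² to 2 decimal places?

CO₂: 5.35 × ln(543/285) = 5.35 × ln(1.90526) = 5.35 × 0.64462 = 3.4487 W/m².
N₂O: 0.120 × (√342 − √266) = 0.120 × (18.4932 − 16.3095) = 0.120 × 2.1837 = 0.2620 W/m².
CF₄: ΔF = 0.00009 × (107 − 38) = 0.00009 × 69 = 0.0062 W/m².
Total ΔF = 3.4487 + 0.2620 + 0.0062 = 3.7169 W/m².

ΔF = 3.72 W/m²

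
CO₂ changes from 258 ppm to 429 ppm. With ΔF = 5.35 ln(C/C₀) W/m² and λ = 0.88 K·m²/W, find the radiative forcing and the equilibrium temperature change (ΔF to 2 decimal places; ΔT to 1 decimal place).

CO₂: 5.35 × ln(429/258) = 5.35 × ln(1.66279) = 5.35 × 0.50850 = 2.7205 W/m².
ΔT = λ ΔF = 0.88 × 2.72 = 2.3936 K.

ΔF = 2.72 W/m²; ΔT = 2.4 K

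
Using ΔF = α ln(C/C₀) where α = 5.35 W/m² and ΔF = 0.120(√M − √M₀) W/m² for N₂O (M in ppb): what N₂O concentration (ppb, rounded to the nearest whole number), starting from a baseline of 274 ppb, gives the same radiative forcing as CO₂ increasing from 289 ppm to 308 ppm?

M ≈ 376 ppb

CO₂ forcing: 5.35 × ln(308/289) = 5.35 × 0.063673 = 0.34065 W/m².
Set 0.120(√M − √274) = 0.34065: √M = 0.34065/0.120 + √274 = 2.8388 + 16.5529 = 19.3917.
M = (19.3917)² = 376.04 ppb.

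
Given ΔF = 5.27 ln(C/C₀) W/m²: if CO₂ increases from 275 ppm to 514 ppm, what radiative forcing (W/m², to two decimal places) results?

ΔF = 3.30 W/m²

CO₂: 5.27 × ln(514/275) = 5.27 × ln(1.86909) = 5.27 × 0.62545 = 3.2961 W/m².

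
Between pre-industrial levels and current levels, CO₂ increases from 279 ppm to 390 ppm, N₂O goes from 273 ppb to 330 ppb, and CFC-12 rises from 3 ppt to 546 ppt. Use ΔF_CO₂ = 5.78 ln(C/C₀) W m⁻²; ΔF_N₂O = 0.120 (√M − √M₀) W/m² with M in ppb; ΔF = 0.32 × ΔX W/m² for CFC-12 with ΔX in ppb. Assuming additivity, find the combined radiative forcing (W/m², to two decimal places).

ΔF = 2.31 W/m²

CO₂: 5.78 × ln(390/279) = 5.78 × ln(1.39785) = 5.78 × 0.33494 = 1.9360 W/m².
N₂O: 0.120 × (√330 − √273) = 0.120 × (18.1659 − 16.5227) = 0.120 × 1.6432 = 0.1972 W/m².
CFC-12: Δ = 546 − 3 = 543 ppt = 0.543 ppb; ΔF = 0.32 × 0.543 = 0.1738 W/m².
Total ΔF = 1.9360 + 0.1972 + 0.1738 = 2.3070 W/m².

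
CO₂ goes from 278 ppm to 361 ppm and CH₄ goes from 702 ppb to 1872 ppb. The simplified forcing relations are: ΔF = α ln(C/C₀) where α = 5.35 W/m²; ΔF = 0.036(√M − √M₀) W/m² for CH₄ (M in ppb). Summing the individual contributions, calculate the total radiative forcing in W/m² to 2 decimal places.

CO₂: 5.35 × ln(361/278) = 5.35 × ln(1.29856) = 5.35 × 0.26126 = 1.3977 W/m².
CH₄: 0.036 × (√1872 − √702) = 0.036 × (43.2666 − 26.4953) = 0.036 × 16.7713 = 0.6038 W/m².
Total ΔF = 1.3977 + 0.6038 = 2.0015 W/m².

ΔF = 2.00 W/m²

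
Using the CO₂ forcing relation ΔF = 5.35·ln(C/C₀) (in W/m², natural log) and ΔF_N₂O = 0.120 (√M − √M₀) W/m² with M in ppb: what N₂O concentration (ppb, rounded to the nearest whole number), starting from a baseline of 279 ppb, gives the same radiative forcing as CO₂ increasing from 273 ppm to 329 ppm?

CO₂ forcing: 5.35 × ln(329/273) = 5.35 × 0.186586 = 0.99824 W/m².
Set 0.120(√M − √279) = 0.99824: √M = 0.99824/0.120 + √279 = 8.3187 + 16.7033 = 25.0220.
M = (25.0220)² = 626.10 ppb.

M ≈ 626 ppb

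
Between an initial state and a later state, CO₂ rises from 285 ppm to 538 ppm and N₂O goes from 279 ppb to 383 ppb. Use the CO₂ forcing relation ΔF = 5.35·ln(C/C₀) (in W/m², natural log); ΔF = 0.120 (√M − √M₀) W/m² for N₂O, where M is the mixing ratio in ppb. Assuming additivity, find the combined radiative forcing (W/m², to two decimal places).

CO₂: 5.35 × ln(538/285) = 5.35 × ln(1.88772) = 5.35 × 0.63537 = 3.3992 W/m².
N₂O: 0.120 × (√383 − √279) = 0.120 × (19.5704 − 16.7033) = 0.120 × 2.8671 = 0.3441 W/m².
Total ΔF = 3.3992 + 0.3441 = 3.7433 W/m².

ΔF = 3.74 W/m²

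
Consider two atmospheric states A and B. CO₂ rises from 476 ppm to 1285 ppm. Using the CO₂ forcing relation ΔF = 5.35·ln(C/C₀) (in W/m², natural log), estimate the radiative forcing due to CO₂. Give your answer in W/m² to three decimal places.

CO₂: 5.35 × ln(1285/476) = 5.35 × ln(2.69958) = 5.35 × 0.99310 = 5.3131 W/m².

ΔF = 5.313 W/m²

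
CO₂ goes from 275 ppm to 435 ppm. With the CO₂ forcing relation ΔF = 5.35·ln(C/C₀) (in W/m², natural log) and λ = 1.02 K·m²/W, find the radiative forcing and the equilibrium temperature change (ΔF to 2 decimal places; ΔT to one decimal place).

ΔF = 2.45 W/m²; ΔT = 2.5 K

CO₂: 5.35 × ln(435/275) = 5.35 × ln(1.58182) = 5.35 × 0.45858 = 2.4534 W/m².
ΔT = λ ΔF = 1.02 × 2.45 = 2.4990 K.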